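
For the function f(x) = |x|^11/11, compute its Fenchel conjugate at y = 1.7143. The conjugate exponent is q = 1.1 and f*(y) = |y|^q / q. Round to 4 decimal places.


The conjugate exponent q satisfies 1/p + 1/q = 1.
p = 11, so q = 11/(11 - 1) = 1.1
|y|^q = 1.7143^1.1 = 1.8092
f*(1.7143) = 1.8092 / 1.1 = 1.6448


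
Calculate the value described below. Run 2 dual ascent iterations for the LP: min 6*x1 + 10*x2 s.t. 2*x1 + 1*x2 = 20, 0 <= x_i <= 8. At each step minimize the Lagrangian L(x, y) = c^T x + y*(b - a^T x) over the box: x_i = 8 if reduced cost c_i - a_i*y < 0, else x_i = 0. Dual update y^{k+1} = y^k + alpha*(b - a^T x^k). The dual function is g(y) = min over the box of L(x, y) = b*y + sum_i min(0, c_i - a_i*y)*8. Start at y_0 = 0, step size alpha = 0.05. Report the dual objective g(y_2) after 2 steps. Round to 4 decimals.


Dual ascent for LP: min 6*x1 + 10*x2, 2*x1 + 1*x2 = 20, 0 <= x_i <= 8
Step 1: y^k = 0.0, reduced costs: (6.0, 10.0)
  x^k = (0.0, 0.0), subgradient = b - a^T x = 20.0
  y^{k+1} = 0.0 + 0.05*20.0 = 1.0
Step 2: y^k = 1.0, reduced costs: (4.0, 9.0)
  x^k = (0.0, 0.0), subgradient = b - a^T x = 20.0
  y^{k+1} = 1.0 + 0.05*20.0 = 2.0
Dual objective at y_2 = 2.0: reduced costs (2.0, 8.0), box minimizer x = (0.0, 0.0)
g(y_2) = b*y + (c1 - a1*y)*x1 + (c2 - a2*y)*x2 = 20*2.0 + 2.0*0.0 + 8.0*0.0 = 40.0 + 0.0 + 0.0 = 40.0


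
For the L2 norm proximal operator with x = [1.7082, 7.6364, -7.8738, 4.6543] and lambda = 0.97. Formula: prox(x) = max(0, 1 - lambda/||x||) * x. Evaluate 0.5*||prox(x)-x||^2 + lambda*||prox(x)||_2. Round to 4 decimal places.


Step 1: Compute ||x||.
||x|| = 12.0371
Step 2: Compute scaling factor.
scale = max(0, 1 - 0.97/12.0371) = 0.9194
Step 3: prox(x) = [1.5705, 7.021, -7.2393, 4.2792]
||prox(x)|| = 11.0671
Step 4: Proximal objective.
0.5*||prox-x||^2 = 0.4705
lambda*||prox|| = 10.7351
Total = 11.2055


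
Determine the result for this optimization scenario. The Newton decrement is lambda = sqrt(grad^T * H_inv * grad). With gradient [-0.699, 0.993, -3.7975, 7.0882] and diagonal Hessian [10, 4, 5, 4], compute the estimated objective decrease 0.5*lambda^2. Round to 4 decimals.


Step 1: H is diagonal, so H^(-1) * g = [-0.0699, 0.2483, -0.7595, 1.7721].
Step 2: g^T H^(-1) g = sum_i g_i^2 / H_ii
  = (-0.699)^2/10 + (0.993)^2/4 + (-3.7975)^2/5 + (7.0882)^2/4
  = 0.0489 + 0.2465 + 2.8842 + 12.5606 = 15.7402
Step 3: Objective decrease = 0.5 * g^T H^(-1) g = 7.8701


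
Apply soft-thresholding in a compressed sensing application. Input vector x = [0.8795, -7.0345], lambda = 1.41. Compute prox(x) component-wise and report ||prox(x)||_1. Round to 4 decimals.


Soft-thresholding with lambda = 1.41:
prox(0.8795) = sign(0.8795)*max(|0.8795| - 1.41, 0) = 0.0
prox(-7.0345) = sign(-7.0345)*max(|-7.0345| - 1.41, 0) = -5.6245
prox(x) = [0.0, -5.6245]
||prox(x)||_1 = 0.0 + 5.6245 = 5.6245


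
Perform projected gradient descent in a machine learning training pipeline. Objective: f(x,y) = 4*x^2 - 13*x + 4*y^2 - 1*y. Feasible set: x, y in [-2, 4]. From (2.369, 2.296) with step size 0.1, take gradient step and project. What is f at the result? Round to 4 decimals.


Step 1: Compute gradient at (2.369, 2.296).
grad_x = 2*4*2.369 - 13 = 5.952
grad_y = 2*4*2.296 - 1 = 17.368
Step 2: Gradient step.
x_raw = 2.369 - 0.1*5.952 = 1.7738
y_raw = 2.296 - 0.1*17.368 = 0.5592
Step 3: Project onto [-2, 4].
x_proj = clip(1.7738) = 1.7738
y_proj = clip(0.5592) = 0.5592
Step 4: Evaluate f.
f(1.7738, 0.5592) = -9.7823


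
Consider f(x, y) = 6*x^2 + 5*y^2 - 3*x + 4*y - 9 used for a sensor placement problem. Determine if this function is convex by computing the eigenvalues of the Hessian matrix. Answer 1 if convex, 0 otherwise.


The Hessian of f(x,y) = 6*x^2 + 5*y^2 - 3*x + 4*y - 9 is:
H = [[12, 0], [0, 10]]
Trace = 12 + 10 = 22
Determinant = 12*10 - (0)^2 = 120
Discriminant = (22)^2 - 4*120 = 4.0
Eigenvalues: lambda_1 = 10.0, lambda_2 = 12.0
The function is convex.

1


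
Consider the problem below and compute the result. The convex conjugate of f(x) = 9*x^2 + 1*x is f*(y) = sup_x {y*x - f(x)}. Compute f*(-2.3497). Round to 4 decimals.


f*(y) = sup_x {y*x - a*x^2 - b*x} = sup_x {(y-b)*x - a*x^2}
FOC: (y - b) - 2a*x = 0 => x* = (y - b)/(2a)
x* = (-2.3497 - 1)/(2*9) = -0.1861
f*(-2.3497) = (y-b)^2/(4a) = (-2.3497 - 1)^2/(4*9)
= 11.2205/36 = 0.3117


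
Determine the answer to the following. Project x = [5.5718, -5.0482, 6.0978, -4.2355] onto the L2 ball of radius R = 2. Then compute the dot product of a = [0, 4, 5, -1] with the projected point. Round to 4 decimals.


Step 1: Compute ||x|| (intermediates to 6 decimals).
||x|| = sqrt(5.5718^2 + (-5.0482)^2 + 6.0978^2 + (-4.2355)^2) = 10.566546
Step 2: Project.
Since ||x|| > R, scale = R/||x|| = 2/10.566546 = 0.189277, proj(x) = scale * x
proj(x) = [1.054614, -0.955508, 1.154173, -0.801683]
Step 3: Dot product.
a^T * proj(x) = 0*1.054614 + 4*(-0.955508) + 5*1.154173 - 1*(-0.801683) = 2.7505


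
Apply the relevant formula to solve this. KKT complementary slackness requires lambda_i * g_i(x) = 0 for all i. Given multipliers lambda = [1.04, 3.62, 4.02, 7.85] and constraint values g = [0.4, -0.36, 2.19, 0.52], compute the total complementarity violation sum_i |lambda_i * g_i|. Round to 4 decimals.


KKT complementary slackness check:
lambda_1 * g_1 = 1.04 * 0.4 = 0.416
lambda_2 * g_2 = 3.62 * -0.36 = -1.3032
lambda_3 * g_3 = 4.02 * 2.19 = 8.8038
lambda_4 * g_4 = 7.85 * 0.52 = 4.082
Total violation = 0.416 + 1.3032 + 8.8038 + 4.082 = 14.605


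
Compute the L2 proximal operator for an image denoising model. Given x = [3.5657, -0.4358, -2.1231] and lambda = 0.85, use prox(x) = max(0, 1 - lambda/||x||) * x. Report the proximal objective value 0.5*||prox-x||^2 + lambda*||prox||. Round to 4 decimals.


Step 1: Compute ||x||.
||x|| = 4.1727
Step 2: Compute scaling factor.
scale = max(0, 1 - 0.85/4.1727) = 0.7963
Step 3: prox(x) = [2.8394, -0.347, -1.6906]
||prox(x)|| = 3.3227
Step 4: Proximal objective.
0.5*||prox-x||^2 = 0.3613
lambda*||prox|| = 2.8243
Total = 3.1856


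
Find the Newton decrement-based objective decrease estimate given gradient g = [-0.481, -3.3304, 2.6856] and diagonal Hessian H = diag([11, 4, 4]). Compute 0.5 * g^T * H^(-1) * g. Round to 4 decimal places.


Step 1: H is diagonal, so H^(-1) * g = [-0.0437, -0.8326, 0.6714].
Step 2: g^T H^(-1) g = sum_i g_i^2 / H_ii
  = (-0.481)^2/11 + (-3.3304)^2/4 + (2.6856)^2/4
  = 0.021 + 2.7729 + 1.8031 = 4.597
Step 3: Objective decrease = 0.5 * g^T H^(-1) g = 2.2985


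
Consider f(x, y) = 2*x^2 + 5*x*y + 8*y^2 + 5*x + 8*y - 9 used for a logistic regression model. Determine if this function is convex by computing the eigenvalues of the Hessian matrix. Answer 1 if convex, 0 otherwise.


The Hessian of f(x,y) = 2*x^2 + 5*x*y + 8*y^2 + 5*x + 8*y - 9 is:
H = [[4, 5], [5, 16]]
Trace = 4 + 16 = 20
Determinant = 4*16 - (5)^2 = 39
Discriminant = (20)^2 - 4*39 = 244.0
Eigenvalues: lambda_1 = 2.1898, lambda_2 = 17.8102
The function is convex.

1


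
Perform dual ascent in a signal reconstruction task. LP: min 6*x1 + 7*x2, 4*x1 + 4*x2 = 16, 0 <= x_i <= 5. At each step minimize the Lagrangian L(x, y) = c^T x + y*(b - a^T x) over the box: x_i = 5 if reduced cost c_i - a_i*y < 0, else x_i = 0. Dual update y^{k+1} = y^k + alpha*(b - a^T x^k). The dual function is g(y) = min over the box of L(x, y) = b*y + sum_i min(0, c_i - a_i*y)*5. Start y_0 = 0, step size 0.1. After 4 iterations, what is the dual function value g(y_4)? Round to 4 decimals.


Dual ascent for LP: min 6*x1 + 7*x2, 4*x1 + 4*x2 = 16, 0 <= x_i <= 5
Step 1: y^k = 0.0, reduced costs: (6.0, 7.0)
  x^k = (0.0, 0.0), subgradient = b - a^T x = 16.0
  y^{k+1} = 0.0 + 0.1*16.0 = 1.6
Step 2: y^k = 1.6, reduced costs: (-0.4, 0.6)
  x^k = (5.0, 0.0), subgradient = b - a^T x = -4.0
  y^{k+1} = 1.6 + 0.1*-4.0 = 1.2
Step 3: y^k = 1.2, reduced costs: (1.2, 2.2)
  x^k = (0.0, 0.0), subgradient = b - a^T x = 16.0
  y^{k+1} = 1.2 + 0.1*16.0 = 2.8
Step 4: y^k = 2.8, reduced costs: (-5.2, -4.2)
  x^k = (5.0, 5.0), subgradient = b - a^T x = -24.0
  y^{k+1} = 2.8 + 0.1*-24.0 = 0.4
Dual objective at y_4 = 0.4: reduced costs (4.4, 5.4), box minimizer x = (0.0, 0.0)
g(y_4) = b*y + (c1 - a1*y)*x1 + (c2 - a2*y)*x2 = 16*0.4 + 4.4*0.0 + 5.4*0.0 = 6.4 + 0.0 + 0.0 = 6.4


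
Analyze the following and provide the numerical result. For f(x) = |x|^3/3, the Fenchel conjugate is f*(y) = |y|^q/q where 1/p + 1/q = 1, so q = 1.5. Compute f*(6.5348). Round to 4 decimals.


The conjugate exponent q satisfies 1/p + 1/q = 1.
p = 3, so q = 3/(3 - 1) = 1.5
|y|^q = 6.5348^1.5 = 16.7051
f*(6.5348) = 16.7051 / 1.5 = 11.1367


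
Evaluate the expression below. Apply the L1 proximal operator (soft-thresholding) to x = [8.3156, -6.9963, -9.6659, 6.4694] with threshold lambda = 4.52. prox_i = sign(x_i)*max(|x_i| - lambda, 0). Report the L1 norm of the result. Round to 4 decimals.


Soft-thresholding with lambda = 4.52:
prox(8.3156) = sign(8.3156)*max(|8.3156| - 4.52, 0) = 3.7956
prox(-6.9963) = sign(-6.9963)*max(|-6.9963| - 4.52, 0) = -2.4763
prox(-9.6659) = sign(-9.6659)*max(|-9.6659| - 4.52, 0) = -5.1459
prox(6.4694) = sign(6.4694)*max(|6.4694| - 4.52, 0) = 1.9494
prox(x) = [3.7956, -2.4763, -5.1459, 1.9494]
||prox(x)||_1 = 3.7956 + 2.4763 + 5.1459 + 1.9494 = 13.3672


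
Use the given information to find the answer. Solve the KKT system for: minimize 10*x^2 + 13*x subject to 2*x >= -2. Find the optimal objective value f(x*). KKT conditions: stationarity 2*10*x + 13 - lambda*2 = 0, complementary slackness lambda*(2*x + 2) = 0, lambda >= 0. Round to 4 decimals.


Step 1: Try lambda = 0 (constraint inactive).
Stationarity: 2*10*x + 13 = 0
x* = -13/(2*10) = -0.65
Check constraint: 2*-0.65 = -1.3 >= -2 -- satisfied.
Step 2: Compute optimal value.
f(x*) = 10*(-0.65)^2 + 13*(-0.65) = -4.225


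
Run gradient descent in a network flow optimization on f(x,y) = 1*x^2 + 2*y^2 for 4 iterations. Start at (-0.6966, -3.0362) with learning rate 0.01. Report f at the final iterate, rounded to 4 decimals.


Gradient descent on f(x,y) = 1*x^2 + 2*y^2.
Starting point: (-0.6966, -3.0362), alpha = 0.01
Step 1: grad_x = 2*1*-0.6966 = -1.3932, grad_y = 2*2*-3.0362 = -12.1448
  x_1 = -0.6966 - 0.01*-1.3932 = -0.6827
  y_1 = -3.0362 - 0.01*-12.1448 = -2.9148
Step 2: grad_x = 2*1*-0.6827 = -1.3653, grad_y = 2*2*-2.9148 = -11.659
  x_2 = -0.6827 - 0.01*-1.3653 = -0.669
  y_2 = -2.9148 - 0.01*-11.659 = -2.7982
Step 3: grad_x = 2*1*-0.669 = -1.338, grad_y = 2*2*-2.7982 = -11.1926
  x_3 = -0.669 - 0.01*-1.338 = -0.6556
  y_3 = -2.7982 - 0.01*-11.1926 = -2.6862
Step 4: grad_x = 2*1*-0.6556 = -1.3113, grad_y = 2*2*-2.6862 = -10.7449
  x_4 = -0.6556 - 0.01*-1.3113 = -0.6425
  y_4 = -2.6862 - 0.01*-10.7449 = -2.5788
f(-0.6425, -2.5788) = 1*(-0.6425)^2 + 2*(-2.5788)^2 = 13.7131


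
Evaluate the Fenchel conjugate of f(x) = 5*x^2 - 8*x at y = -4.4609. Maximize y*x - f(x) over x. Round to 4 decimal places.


f*(y) = sup_x {y*x - a*x^2 - b*x} = sup_x {(y-b)*x - a*x^2}
FOC: (y - b) - 2a*x = 0 => x* = (y - b)/(2a)
x* = (-4.4609 + 8)/(2*5) = 0.3539
f*(-4.4609) = (y-b)^2/(4a) = (-4.4609 + 8)^2/(4*5)
= 12.5252/20 = 0.6263


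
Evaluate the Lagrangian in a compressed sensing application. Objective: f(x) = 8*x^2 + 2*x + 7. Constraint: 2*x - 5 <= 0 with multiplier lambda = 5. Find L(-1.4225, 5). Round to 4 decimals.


Step 1: Evaluate f(x).
f(-1.4225) = 8*(-1.4225)^2 + 2*(-1.4225) + 7 = 20.3431
Step 2: Evaluate g(x).
g(-1.4225) = 2*-1.4225 - 5 = -7.845
Step 3: Compute Lagrangian.
L = 20.3431 + 5*-7.845 = -18.882


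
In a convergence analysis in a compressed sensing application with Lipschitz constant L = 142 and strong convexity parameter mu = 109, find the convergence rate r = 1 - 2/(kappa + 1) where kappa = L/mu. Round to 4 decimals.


Step 1: Compute the condition number.
kappa = L/mu = 142/109 = 1.3028
Step 2: Compute the convergence rate.
r = 1 - 2/(kappa + 1) = 1 - 2*mu/(L + mu) = (L - mu)/(L + mu) = 33/251 = 0.1315


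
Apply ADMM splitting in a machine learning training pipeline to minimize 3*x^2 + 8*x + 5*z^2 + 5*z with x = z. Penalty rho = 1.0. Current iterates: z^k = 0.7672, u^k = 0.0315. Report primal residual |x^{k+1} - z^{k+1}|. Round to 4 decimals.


ADMM iteration with rho = 1.0, z^k = 0.7672, u^k = 0.0315
Step 1: x-update.
Minimize 3*x^2 + 8*x + (1.0/2)*(x - 0.7672 + 0.0315)^2
FOC: (2*3 + 1.0)*x = -8 + 1.0*(0.7672 - 0.0315)
x^{k+1} = -1.0378
Step 2: z-update.
Minimize 5*z^2 + 5*z + (1.0/2)*(-1.0378 - z + 0.0315)^2
FOC: (2*5 + 1.0)*z = -5 + 1.0*(-1.0378 + 0.0315)
z^{k+1} = -0.546
Step 3: u-update.
u^{k+1} = 0.0315 - 1.0378 + 0.546 = -0.4602
Step 4: Primal residual = |-1.0378 + 0.546| = 0.4917


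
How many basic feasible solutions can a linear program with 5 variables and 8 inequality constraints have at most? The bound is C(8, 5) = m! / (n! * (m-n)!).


Each vertex corresponds to some choice of n active constraints out of m, so the number of vertices is at most C(m, n) = m! / (n!(m-n)!).
m = 8, n = 5
Numerator: 8 * 7 * 6 * 5 * 4
Denominator: 5! = 120
C(8, 5) = 56


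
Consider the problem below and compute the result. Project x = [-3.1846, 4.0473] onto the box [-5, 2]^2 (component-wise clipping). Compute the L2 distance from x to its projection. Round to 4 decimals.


Project each component onto [-5, 2].
clip(-3.1846) = -3.1846, clip(4.0473) = 2.0
Projection = [-3.1846, 2.0]
Squared diffs: [0.0, 4.1914]
Distance = sqrt(4.1914) = 2.0473


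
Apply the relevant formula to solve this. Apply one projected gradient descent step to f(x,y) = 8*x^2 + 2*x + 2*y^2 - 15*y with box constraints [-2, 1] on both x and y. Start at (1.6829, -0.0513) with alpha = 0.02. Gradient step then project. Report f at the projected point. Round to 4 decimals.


Step 1: Compute gradient at (1.6829, -0.0513).
grad_x = 2*8*1.6829 + 2 = 28.9264
grad_y = 2*2*-0.0513 - 15 = -15.2052
Step 2: Gradient step.
x_raw = 1.6829 - 0.02*28.9264 = 1.1044
y_raw = -0.0513 - 0.02*-15.2052 = 0.2528
Step 3: Project onto [-2, 1].
x_proj = clip(1.1044) = 1.0
y_proj = clip(0.2528) = 0.2528
Step 4: Evaluate f.
f(1.0, 0.2528) = 6.3358


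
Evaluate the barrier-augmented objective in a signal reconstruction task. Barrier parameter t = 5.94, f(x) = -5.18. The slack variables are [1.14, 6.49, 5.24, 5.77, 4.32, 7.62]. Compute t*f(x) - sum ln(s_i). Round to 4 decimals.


Step 1: Compute log-barrier.
ln values: [0.131, 1.8703, 1.6563, 1.7527, 1.4633, 2.0308]
phi = -(0.131 + 1.8703 + 1.6563 + 1.7527 + 1.4633 + 2.0308) = -8.9043
Step 2: Compute augmented objective.
t*f(x) = 5.94*-5.18 = -30.7692
Total = -30.7692 - 8.9043 = -39.6735


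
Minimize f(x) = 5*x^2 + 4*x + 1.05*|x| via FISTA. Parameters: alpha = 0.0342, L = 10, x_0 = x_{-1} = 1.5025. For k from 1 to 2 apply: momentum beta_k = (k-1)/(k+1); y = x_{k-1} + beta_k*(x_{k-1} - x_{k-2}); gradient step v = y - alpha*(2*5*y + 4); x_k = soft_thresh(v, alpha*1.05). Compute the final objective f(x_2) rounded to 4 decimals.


FISTA on f(x) = 5*x^2 + 4*x + 1.05*|x|
L = 10, alpha = 0.0342
Iteration 1: beta = 0.0, y = 1.5025 + 0.0*(1.5025 - 1.5025) = 1.5025
  grad(y) = 19.025, v = y - alpha*grad = 0.8518
  prox(v) = soft_thresh(0.8518, 0.0359) = 0.8159
Iteration 2: beta = 0.3333, y = 0.8159 + 0.3333*(0.8159 - 1.5025) = 0.5871
  grad(y) = 9.8708, v = y - alpha*grad = 0.2495
  prox(v) = soft_thresh(0.2495, 0.0359) = 0.2136
f(x_2) = 5*0.2136^2 + 4*0.2136 + 1.05*|0.2136| = 1.3067


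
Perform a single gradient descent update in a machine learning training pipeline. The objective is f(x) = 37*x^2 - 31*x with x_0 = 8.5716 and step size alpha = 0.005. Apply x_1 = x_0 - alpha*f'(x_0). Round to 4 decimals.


We compute the gradient at x_0 and apply the update.
f'(x) = 74*x - 31
f'(8.5716) = 74*8.5716 - 31 = 603.2984
x_1 = 8.5716 - 0.005*603.2984 = 5.5551


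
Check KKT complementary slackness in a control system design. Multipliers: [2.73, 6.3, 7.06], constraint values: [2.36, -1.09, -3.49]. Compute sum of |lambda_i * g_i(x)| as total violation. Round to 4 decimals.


KKT complementary slackness check:
lambda_1 * g_1 = 2.73 * 2.36 = 6.4428
lambda_2 * g_2 = 6.3 * -1.09 = -6.867
lambda_3 * g_3 = 7.06 * -3.49 = -24.6394
Total violation = 6.4428 + 6.867 + 24.6394 = 37.9492


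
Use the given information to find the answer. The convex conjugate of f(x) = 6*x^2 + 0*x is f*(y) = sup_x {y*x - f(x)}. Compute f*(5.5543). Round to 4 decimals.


f*(y) = sup_x {y*x - a*x^2 - b*x} = sup_x {(y-b)*x - a*x^2}
FOC: (y - b) - 2a*x = 0 => x* = (y - b)/(2a)
x* = (5.5543 - 0)/(2*6) = 0.4629
f*(5.5543) = (y-b)^2/(4a) = (5.5543 - 0)^2/(4*6)
= 30.8502/24 = 1.2854


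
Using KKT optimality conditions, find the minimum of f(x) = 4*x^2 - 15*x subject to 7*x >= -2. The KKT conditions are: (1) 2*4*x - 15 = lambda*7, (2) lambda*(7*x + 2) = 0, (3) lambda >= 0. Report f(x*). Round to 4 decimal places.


Step 1: Try lambda = 0 (constraint inactive).
Stationarity: 2*4*x - 15 = 0
x* = 15/(2*4) = 1.875
Check constraint: 7*1.875 = 13.125 >= -2 -- satisfied.
Step 2: Compute optimal value.
f(x*) = 4*1.875^2 - 15*1.875 = -14.0625


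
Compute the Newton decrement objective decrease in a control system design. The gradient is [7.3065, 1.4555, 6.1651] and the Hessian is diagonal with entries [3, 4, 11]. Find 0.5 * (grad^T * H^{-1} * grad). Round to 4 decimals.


Step 1: H is diagonal, so H^(-1) * g = [2.4355, 0.3639, 0.5605].
Step 2: g^T H^(-1) g = sum_i g_i^2 / H_ii
  = (7.3065)^2/3 + (1.4555)^2/4 + (6.1651)^2/11
  = 17.795 + 0.5296 + 3.4553 = 21.7799
Step 3: Objective decrease = 0.5 * g^T H^(-1) g = 10.89


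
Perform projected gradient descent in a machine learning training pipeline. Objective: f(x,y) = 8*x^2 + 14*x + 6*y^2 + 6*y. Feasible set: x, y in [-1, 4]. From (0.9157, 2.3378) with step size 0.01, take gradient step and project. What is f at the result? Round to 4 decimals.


Step 1: Compute gradient at (0.9157, 2.3378).
grad_x = 2*8*0.9157 + 14 = 28.6512
grad_y = 2*6*2.3378 + 6 = 34.0536
Step 2: Gradient step.
x_raw = 0.9157 - 0.01*28.6512 = 0.6292
y_raw = 2.3378 - 0.01*34.0536 = 1.9973
Step 3: Project onto [-1, 4].
x_proj = clip(0.6292) = 0.6292
y_proj = clip(1.9973) = 1.9973
Step 4: Evaluate f.
f(0.6292, 1.9973) = 47.8936


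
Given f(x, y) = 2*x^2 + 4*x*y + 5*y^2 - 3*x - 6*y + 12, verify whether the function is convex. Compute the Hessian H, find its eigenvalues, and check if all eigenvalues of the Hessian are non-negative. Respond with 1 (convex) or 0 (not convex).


The Hessian of f(x,y) = 2*x^2 + 4*x*y + 5*y^2 - 3*x - 6*y + 12 is:
H = [[4, 4], [4, 10]]
Trace = 4 + 10 = 14
Determinant = 4*10 - (4)^2 = 24
Discriminant = (14)^2 - 4*24 = 100.0
Eigenvalues: lambda_1 = 2.0, lambda_2 = 12.0
The function is convex.

1


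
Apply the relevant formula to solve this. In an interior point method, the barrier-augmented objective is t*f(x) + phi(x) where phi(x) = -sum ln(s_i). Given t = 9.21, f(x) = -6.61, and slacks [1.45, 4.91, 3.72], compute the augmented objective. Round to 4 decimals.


Step 1: Compute log-barrier.
ln values: [0.3716, 1.5913, 1.3137]
phi = -(0.3716 + 1.5913 + 1.3137) = -3.2766
Step 2: Compute augmented objective.
t*f(x) = 9.21*-6.61 = -60.8781
Total = -60.8781 - 3.2766 = -64.1547


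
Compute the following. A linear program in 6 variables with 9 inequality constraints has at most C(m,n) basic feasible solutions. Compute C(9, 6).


Each vertex corresponds to some choice of n active constraints out of m, so the number of vertices is at most C(m, n) = m! / (n!(m-n)!).
m = 9, n = 6
Numerator: 9 * 8 * 7 * 6 * 5 * 4
Denominator: 6! = 720
C(9, 6) = 84


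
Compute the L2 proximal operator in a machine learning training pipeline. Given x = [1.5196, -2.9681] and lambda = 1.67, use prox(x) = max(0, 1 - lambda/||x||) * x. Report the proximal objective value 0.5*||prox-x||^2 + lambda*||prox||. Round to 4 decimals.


Step 1: Compute ||x||.
||x|| = 3.3345
Step 2: Compute scaling factor.
scale = max(0, 1 - 1.67/3.3345) = 0.4992
Step 3: prox(x) = [0.7585, -1.4816]
||prox(x)|| = 1.6645
Step 4: Proximal objective.
0.5*||prox-x||^2 = 1.3945
lambda*||prox|| = 2.7797
Total = 4.1741


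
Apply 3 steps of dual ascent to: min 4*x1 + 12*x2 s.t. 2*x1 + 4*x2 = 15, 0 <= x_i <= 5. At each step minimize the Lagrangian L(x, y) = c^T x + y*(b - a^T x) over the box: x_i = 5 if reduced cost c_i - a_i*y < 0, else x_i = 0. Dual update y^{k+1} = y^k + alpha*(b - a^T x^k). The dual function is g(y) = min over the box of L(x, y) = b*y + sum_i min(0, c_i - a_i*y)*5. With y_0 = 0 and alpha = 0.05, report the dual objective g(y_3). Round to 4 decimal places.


Dual ascent for LP: min 4*x1 + 12*x2, 2*x1 + 4*x2 = 15, 0 <= x_i <= 5
Step 1: y^k = 0.0, reduced costs: (4.0, 12.0)
  x^k = (0.0, 0.0), subgradient = b - a^T x = 15.0
  y^{k+1} = 0.0 + 0.05*15.0 = 0.75
Step 2: y^k = 0.75, reduced costs: (2.5, 9.0)
  x^k = (0.0, 0.0), subgradient = b - a^T x = 15.0
  y^{k+1} = 0.75 + 0.05*15.0 = 1.5
Step 3: y^k = 1.5, reduced costs: (1.0, 6.0)
  x^k = (0.0, 0.0), subgradient = b - a^T x = 15.0
  y^{k+1} = 1.5 + 0.05*15.0 = 2.25
Dual objective at y_3 = 2.25: reduced costs (-0.5, 3.0), box minimizer x = (5.0, 0.0)
g(y_3) = b*y + (c1 - a1*y)*x1 + (c2 - a2*y)*x2 = 15*2.25 + (-0.5)*5.0 + 3.0*0.0 = 33.75 - 2.5 + 0.0 = 31.25


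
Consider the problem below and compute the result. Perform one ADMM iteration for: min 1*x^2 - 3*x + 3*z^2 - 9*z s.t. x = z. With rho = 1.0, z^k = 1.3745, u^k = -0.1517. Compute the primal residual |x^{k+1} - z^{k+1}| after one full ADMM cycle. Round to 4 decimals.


ADMM iteration with rho = 1.0, z^k = 1.3745, u^k = -0.1517
Step 1: x-update.
Minimize 1*x^2 - 3*x + (1.0/2)*(x - 1.3745 - 0.1517)^2
FOC: (2*1 + 1.0)*x = 3 + 1.0*(1.3745 + 0.1517)
x^{k+1} = 1.5087
Step 2: z-update.
Minimize 3*z^2 - 9*z + (1.0/2)*(1.5087 - z - 0.1517)^2
FOC: (2*3 + 1.0)*z = 9 + 1.0*(1.5087 - 0.1517)
z^{k+1} = 1.4796
Step 3: u-update.
u^{k+1} = -0.1517 + 1.5087 - 1.4796 = -0.1225
Step 4: Primal residual = |1.5087 - 1.4796| = 0.0292


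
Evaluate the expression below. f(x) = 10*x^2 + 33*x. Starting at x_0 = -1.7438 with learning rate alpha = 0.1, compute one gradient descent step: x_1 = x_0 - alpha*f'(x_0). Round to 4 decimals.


We compute the gradient at x_0 and apply the update.
f'(x) = 20*x + 33
f'(-1.7438) = 20*-1.7438 + 33 = -1.876
x_1 = -1.7438 - 0.1*-1.876 = -1.5562


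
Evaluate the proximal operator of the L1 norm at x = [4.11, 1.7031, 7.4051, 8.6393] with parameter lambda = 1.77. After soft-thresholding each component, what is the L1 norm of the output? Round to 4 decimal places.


Soft-thresholding with lambda = 1.77:
prox(4.11) = sign(4.11)*max(|4.11| - 1.77, 0) = 2.34
prox(1.7031) = sign(1.7031)*max(|1.7031| - 1.77, 0) = 0.0
prox(7.4051) = sign(7.4051)*max(|7.4051| - 1.77, 0) = 5.6351
prox(8.6393) = sign(8.6393)*max(|8.6393| - 1.77, 0) = 6.8693
prox(x) = [2.34, 0.0, 5.6351, 6.8693]
||prox(x)||_1 = 2.34 + 0.0 + 5.6351 + 6.8693 = 14.8444


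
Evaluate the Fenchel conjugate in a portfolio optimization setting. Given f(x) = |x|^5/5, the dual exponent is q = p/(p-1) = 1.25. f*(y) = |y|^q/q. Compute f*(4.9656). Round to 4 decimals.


The conjugate exponent q satisfies 1/p + 1/q = 1.
p = 5, so q = 5/(5 - 1) = 1.25
|y|^q = 4.9656^1.25 = 7.4125
f*(4.9656) = 7.4125 / 1.25 = 5.93


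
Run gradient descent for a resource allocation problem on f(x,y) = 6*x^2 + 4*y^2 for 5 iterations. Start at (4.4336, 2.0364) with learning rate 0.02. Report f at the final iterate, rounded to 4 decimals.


Gradient descent on f(x,y) = 6*x^2 + 4*y^2.
Starting point: (4.4336, 2.0364), alpha = 0.02
Step 1: grad_x = 2*6*4.4336 = 53.2032, grad_y = 2*4*2.0364 = 16.2912
  x_1 = 4.4336 - 0.02*53.2032 = 3.3695
  y_1 = 2.0364 - 0.02*16.2912 = 1.7106
Step 2: grad_x = 2*6*3.3695 = 40.4344, grad_y = 2*4*1.7106 = 13.6846
  x_2 = 3.3695 - 0.02*40.4344 = 2.5608
  y_2 = 1.7106 - 0.02*13.6846 = 1.4369
Step 3: grad_x = 2*6*2.5608 = 30.7302, grad_y = 2*4*1.4369 = 11.4951
  x_3 = 2.5608 - 0.02*30.7302 = 1.9462
  y_3 = 1.4369 - 0.02*11.4951 = 1.207
Step 4: grad_x = 2*6*1.9462 = 23.3549, grad_y = 2*4*1.207 = 9.6559
  x_4 = 1.9462 - 0.02*23.3549 = 1.4791
  y_4 = 1.207 - 0.02*9.6559 = 1.0139
Step 5: grad_x = 2*6*1.4791 = 17.7497, grad_y = 2*4*1.0139 = 8.1109
  x_5 = 1.4791 - 0.02*17.7497 = 1.1242
  y_5 = 1.0139 - 0.02*8.1109 = 0.8516
f(1.1242, 0.8516) = 6*1.1242^2 + 4*0.8516^2 = 10.4835


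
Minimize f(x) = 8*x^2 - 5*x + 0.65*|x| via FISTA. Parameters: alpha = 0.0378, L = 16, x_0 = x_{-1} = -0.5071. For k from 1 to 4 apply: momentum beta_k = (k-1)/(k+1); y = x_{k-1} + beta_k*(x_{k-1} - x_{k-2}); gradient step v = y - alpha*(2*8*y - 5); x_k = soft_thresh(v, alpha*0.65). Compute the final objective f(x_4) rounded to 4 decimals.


FISTA on f(x) = 8*x^2 - 5*x + 0.65*|x|
L = 16, alpha = 0.0378
Iteration 1: beta = 0.0, y = -0.5071 + 0.0*(-0.5071 + 0.5071) = -0.5071
  grad(y) = -13.1136, v = y - alpha*grad = -0.0114
  prox(v) = soft_thresh(-0.0114, 0.0246) = 0.0
Iteration 2: beta = 0.3333, y = 0.0 + 0.3333*(0.0 + 0.5071) = 0.169
  grad(y) = -2.2955, v = y - alpha*grad = 0.2558
  prox(v) = soft_thresh(0.2558, 0.0246) = 0.2312
Iteration 3: beta = 0.5, y = 0.2312 + 0.5*(0.2312 - 0.0) = 0.3468
  grad(y) = 0.5496, v = y - alpha*grad = 0.3261
  prox(v) = soft_thresh(0.3261, 0.0246) = 0.3015
Iteration 4: beta = 0.6, y = 0.3015 + 0.6*(0.3015 - 0.2312) = 0.3437
  grad(y) = 0.4987, v = y - alpha*grad = 0.3248
  prox(v) = soft_thresh(0.3248, 0.0246) = 0.3002
f(x_4) = 8*0.3002^2 - 5*0.3002 + 0.65*|0.3002| = -0.5849


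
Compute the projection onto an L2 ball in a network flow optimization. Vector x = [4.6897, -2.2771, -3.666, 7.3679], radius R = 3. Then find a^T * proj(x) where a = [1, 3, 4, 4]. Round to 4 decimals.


Step 1: Compute ||x|| (intermediates to 6 decimals).
||x|| = sqrt(4.6897^2 + (-2.2771)^2 + (-3.666)^2 + 7.3679^2) = 9.741867
Step 2: Project.
Since ||x|| > R, scale = R/||x|| = 3/9.741867 = 0.307949, proj(x) = scale * x
proj(x) = [1.444188, -0.701231, -1.128941, 2.268937]
Step 3: Dot product.
a^T * proj(x) = 1*1.444188 + 3*(-0.701231) + 4*(-1.128941) + 4*2.268937 = 3.9005


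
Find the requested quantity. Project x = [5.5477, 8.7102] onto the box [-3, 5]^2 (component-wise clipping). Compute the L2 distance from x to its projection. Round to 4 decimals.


Project each component onto [-3, 5].
clip(5.5477) = 5.0, clip(8.7102) = 5.0
Projection = [5.0, 5.0]
Squared diffs: [0.3, 13.7656]
Distance = sqrt(14.0656) = 3.7504


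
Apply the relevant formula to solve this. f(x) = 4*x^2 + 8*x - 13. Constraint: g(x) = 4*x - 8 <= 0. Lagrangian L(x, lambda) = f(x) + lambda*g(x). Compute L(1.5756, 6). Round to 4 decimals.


Step 1: Evaluate f(x).
f(1.5756) = 4*1.5756^2 + 8*1.5756 - 13 = 9.5349
Step 2: Evaluate g(x).
g(1.5756) = 4*1.5756 - 8 = -1.6976
Step 3: Compute Lagrangian.
L = 9.5349 + 6*-1.6976 = -0.6507


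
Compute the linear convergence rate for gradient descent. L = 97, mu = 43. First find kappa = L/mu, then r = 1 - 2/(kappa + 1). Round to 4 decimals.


Step 1: Compute the condition number.
kappa = L/mu = 97/43 = 2.2558
Step 2: Compute the convergence rate.
r = 1 - 2/(kappa + 1) = 1 - 2*mu/(L + mu) = (L - mu)/(L + mu) = 54/140 = 0.3857


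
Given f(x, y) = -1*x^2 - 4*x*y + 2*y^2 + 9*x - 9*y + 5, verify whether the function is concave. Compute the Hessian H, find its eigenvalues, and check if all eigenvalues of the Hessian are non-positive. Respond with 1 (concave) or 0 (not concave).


The Hessian of f(x,y) = -1*x^2 - 4*x*y + 2*y^2 + 9*x - 9*y + 5 is:
H = [[-2, -4], [-4, 4]]
Trace = -2 + 4 = 2
Determinant = -2*4 - (-4)^2 = -24
Discriminant = (2)^2 - 4*-24 = 100.0
Eigenvalues: lambda_1 = -4.0, lambda_2 = 6.0
The function is not concave.

0


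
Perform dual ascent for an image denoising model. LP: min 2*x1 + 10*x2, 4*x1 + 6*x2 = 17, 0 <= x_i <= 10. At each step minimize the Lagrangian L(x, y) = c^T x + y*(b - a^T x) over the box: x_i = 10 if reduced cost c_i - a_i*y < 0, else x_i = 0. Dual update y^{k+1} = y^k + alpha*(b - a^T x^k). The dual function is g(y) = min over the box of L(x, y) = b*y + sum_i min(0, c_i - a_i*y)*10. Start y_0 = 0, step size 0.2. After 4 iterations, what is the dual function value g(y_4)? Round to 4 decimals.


Dual ascent for LP: min 2*x1 + 10*x2, 4*x1 + 6*x2 = 17, 0 <= x_i <= 10
Step 1: y^k = 0.0, reduced costs: (2.0, 10.0)
  x^k = (0.0, 0.0), subgradient = b - a^T x = 17.0
  y^{k+1} = 0.0 + 0.2*17.0 = 3.4
Step 2: y^k = 3.4, reduced costs: (-11.6, -10.4)
  x^k = (10.0, 10.0), subgradient = b - a^T x = -83.0
  y^{k+1} = 3.4 + 0.2*-83.0 = -13.2
Step 3: y^k = -13.2, reduced costs: (54.8, 89.2)
  x^k = (0.0, 0.0), subgradient = b - a^T x = 17.0
  y^{k+1} = -13.2 + 0.2*17.0 = -9.8
Step 4: y^k = -9.8, reduced costs: (41.2, 68.8)
  x^k = (0.0, 0.0), subgradient = b - a^T x = 17.0
  y^{k+1} = -9.8 + 0.2*17.0 = -6.4
Dual objective at y_4 = -6.4: reduced costs (27.6, 48.4), box minimizer x = (0.0, 0.0)
g(y_4) = b*y + (c1 - a1*y)*x1 + (c2 - a2*y)*x2 = 17*(-6.4) + 27.6*0.0 + 48.4*0.0 = -108.8 + 0.0 + 0.0 = -108.8


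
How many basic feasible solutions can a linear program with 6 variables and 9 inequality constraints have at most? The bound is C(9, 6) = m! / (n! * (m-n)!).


Each vertex corresponds to some choice of n active constraints out of m, so the number of vertices is at most C(m, n) = m! / (n!(m-n)!).
m = 9, n = 6
Numerator: 9 * 8 * 7 * 6 * 5 * 4
Denominator: 6! = 720
C(9, 6) = 84


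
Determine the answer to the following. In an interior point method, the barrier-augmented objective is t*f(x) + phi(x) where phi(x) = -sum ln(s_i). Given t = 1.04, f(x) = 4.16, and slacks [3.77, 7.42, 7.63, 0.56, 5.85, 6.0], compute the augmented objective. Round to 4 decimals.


Step 1: Compute log-barrier.
ln values: [1.3271, 2.0042, 2.0321, -0.5798, 1.7664, 1.7918]
phi = -(1.3271 + 2.0042 + 2.0321 - 0.5798 + 1.7664 + 1.7918) = -8.3417
Step 2: Compute augmented objective.
t*f(x) = 1.04*4.16 = 4.3264
Total = 4.3264 - 8.3417 = -4.0153


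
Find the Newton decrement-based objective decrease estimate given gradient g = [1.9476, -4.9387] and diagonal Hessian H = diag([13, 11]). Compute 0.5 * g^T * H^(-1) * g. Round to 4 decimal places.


Step 1: H is diagonal, so H^(-1) * g = [0.1498, -0.449].
Step 2: g^T H^(-1) g = sum_i g_i^2 / H_ii
  = (1.9476)^2/13 + (-4.9387)^2/11
  = 0.2918 + 2.2173 = 2.5091
Step 3: Objective decrease = 0.5 * g^T H^(-1) g = 1.2546


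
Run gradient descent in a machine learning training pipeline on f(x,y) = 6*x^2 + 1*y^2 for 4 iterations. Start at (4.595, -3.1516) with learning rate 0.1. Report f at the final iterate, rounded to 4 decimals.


Gradient descent on f(x,y) = 6*x^2 + 1*y^2.
Starting point: (4.595, -3.1516), alpha = 0.1
Step 1: grad_x = 2*6*4.595 = 55.14, grad_y = 2*1*-3.1516 = -6.3032
  x_1 = 4.595 - 0.1*55.14 = -0.919
  y_1 = -3.1516 - 0.1*-6.3032 = -2.5213
Step 2: grad_x = 2*6*-0.919 = -11.028, grad_y = 2*1*-2.5213 = -5.0426
  x_2 = -0.919 - 0.1*-11.028 = 0.1838
  y_2 = -2.5213 - 0.1*-5.0426 = -2.017
Step 3: grad_x = 2*6*0.1838 = 2.2056, grad_y = 2*1*-2.017 = -4.034
  x_3 = 0.1838 - 0.1*2.2056 = -0.0368
  y_3 = -2.017 - 0.1*-4.034 = -1.6136
Step 4: grad_x = 2*6*-0.0368 = -0.4411, grad_y = 2*1*-1.6136 = -3.2272
  x_4 = -0.0368 - 0.1*-0.4411 = 0.0074
  y_4 = -1.6136 - 0.1*-3.2272 = -1.2909
f(0.0074, -1.2909) = 6*0.0074^2 + 1*(-1.2909)^2 = 1.6667


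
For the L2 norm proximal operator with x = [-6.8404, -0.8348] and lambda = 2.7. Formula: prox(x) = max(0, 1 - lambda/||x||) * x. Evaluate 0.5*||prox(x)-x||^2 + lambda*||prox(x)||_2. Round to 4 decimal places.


Step 1: Compute ||x||.
||x|| = 6.8912
Step 2: Compute scaling factor.
scale = max(0, 1 - 2.7/6.8912) = 0.6082
Step 3: prox(x) = [-4.1603, -0.5077]
||prox(x)|| = 4.1912
Step 4: Proximal objective.
0.5*||prox-x||^2 = 3.645
lambda*||prox|| = 11.3162
Total = 14.9611


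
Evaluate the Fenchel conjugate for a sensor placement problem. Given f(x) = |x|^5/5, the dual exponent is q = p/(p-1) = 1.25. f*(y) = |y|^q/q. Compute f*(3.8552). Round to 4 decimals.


The conjugate exponent q satisfies 1/p + 1/q = 1.
p = 5, so q = 5/(5 - 1) = 1.25
|y|^q = 3.8552^1.25 = 5.4021
f*(3.8552) = 5.4021 / 1.25 = 4.3216


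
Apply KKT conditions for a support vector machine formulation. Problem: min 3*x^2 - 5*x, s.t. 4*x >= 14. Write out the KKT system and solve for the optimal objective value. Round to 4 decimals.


Step 1: Try lambda = 0 (constraint inactive).
x_unc = 5/(2*3) = 0.8333
Check: 4*0.8333 = 3.3332 < 14 -- violated!
Step 2: Constraint must be active: 4*x = 14
x* = 14/4 = 3.5
lambda = (2*3*3.5 - 5)/4 = 4.0
Step 3: Compute optimal value.
f(x*) = 3*3.5^2 - 5*3.5 = 19.25


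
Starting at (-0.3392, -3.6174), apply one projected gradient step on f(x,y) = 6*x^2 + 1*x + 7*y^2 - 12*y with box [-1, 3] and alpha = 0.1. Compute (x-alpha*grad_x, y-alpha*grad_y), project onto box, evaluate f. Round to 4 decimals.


Step 1: Compute gradient at (-0.3392, -3.6174).
grad_x = 2*6*-0.3392 + 1 = -3.0704
grad_y = 2*7*-3.6174 - 12 = -62.6436
Step 2: Gradient step.
x_raw = -0.3392 - 0.1*-3.0704 = -0.0322
y_raw = -3.6174 - 0.1*-62.6436 = 2.647
Step 3: Project onto [-1, 3].
x_proj = clip(-0.0322) = -0.0322
y_proj = clip(2.647) = 2.647
Step 4: Evaluate f.
f(-0.0322, 2.647) = 17.2553


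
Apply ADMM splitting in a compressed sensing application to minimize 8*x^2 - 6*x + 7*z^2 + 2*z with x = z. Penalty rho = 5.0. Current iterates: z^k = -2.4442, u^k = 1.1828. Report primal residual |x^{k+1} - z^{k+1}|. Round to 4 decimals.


ADMM iteration with rho = 5.0, z^k = -2.4442, u^k = 1.1828
Step 1: x-update.
Minimize 8*x^2 - 6*x + (5.0/2)*(x + 2.4442 + 1.1828)^2
FOC: (2*8 + 5.0)*x = 6 + 5.0*(-2.4442 - 1.1828)
x^{k+1} = -0.5779
Step 2: z-update.
Minimize 7*z^2 + 2*z + (5.0/2)*(-0.5779 - z + 1.1828)^2
FOC: (2*7 + 5.0)*z = -2 + 5.0*(-0.5779 + 1.1828)
z^{k+1} = 0.0539
Step 3: u-update.
u^{k+1} = 1.1828 - 0.5779 - 0.0539 = 0.551
Step 4: Primal residual = |-0.5779 - 0.0539| = 0.6318


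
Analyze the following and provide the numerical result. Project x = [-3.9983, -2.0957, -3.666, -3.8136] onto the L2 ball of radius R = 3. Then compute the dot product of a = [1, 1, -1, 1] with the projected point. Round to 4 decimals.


Step 1: Compute ||x|| (intermediates to 6 decimals).
||x|| = sqrt((-3.9983)^2 + (-2.0957)^2 + (-3.666)^2 + (-3.8136)^2) = 6.954241
Step 2: Project.
Since ||x|| > R, scale = R/||x|| = 3/6.954241 = 0.431391, proj(x) = scale * x
proj(x) = [-1.724831, -0.904066, -1.581479, -1.645153]
Step 3: Dot product.
a^T * proj(x) = 1*(-1.724831) + 1*(-0.904066) - 1*(-1.581479) + 1*(-1.645153) = -2.6926


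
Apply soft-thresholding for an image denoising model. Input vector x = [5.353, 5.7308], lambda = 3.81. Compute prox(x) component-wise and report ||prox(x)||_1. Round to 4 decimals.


Soft-thresholding with lambda = 3.81:
prox(5.353) = sign(5.353)*max(|5.353| - 3.81, 0) = 1.543
prox(5.7308) = sign(5.7308)*max(|5.7308| - 3.81, 0) = 1.9208
prox(x) = [1.543, 1.9208]
||prox(x)||_1 = 1.543 + 1.9208 = 3.4638


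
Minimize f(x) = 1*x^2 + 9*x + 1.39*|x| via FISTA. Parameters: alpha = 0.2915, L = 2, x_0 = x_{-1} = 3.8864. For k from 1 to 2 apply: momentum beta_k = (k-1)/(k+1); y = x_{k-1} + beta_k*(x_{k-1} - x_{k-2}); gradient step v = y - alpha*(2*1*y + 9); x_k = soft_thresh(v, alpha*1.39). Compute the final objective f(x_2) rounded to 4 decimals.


FISTA on f(x) = 1*x^2 + 9*x + 1.39*|x|
L = 2, alpha = 0.2915
Iteration 1: beta = 0.0, y = 3.8864 + 0.0*(3.8864 - 3.8864) = 3.8864
  grad(y) = 16.7728, v = y - alpha*grad = -1.0029
  prox(v) = soft_thresh(-1.0029, 0.4052) = -0.5977
Iteration 2: beta = 0.3333, y = -0.5977 + 0.3333*(-0.5977 - 3.8864) = -2.0924
  grad(y) = 4.8152, v = y - alpha*grad = -3.496
  prox(v) = soft_thresh(-3.496, 0.4052) = -3.0908
f(x_2) = 1*(-3.0908)^2 + 9*(-3.0908) + 1.39*|-3.0908| = -13.968


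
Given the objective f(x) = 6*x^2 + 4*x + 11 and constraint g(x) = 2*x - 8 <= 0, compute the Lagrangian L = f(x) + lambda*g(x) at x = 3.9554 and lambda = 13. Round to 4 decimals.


Step 1: Evaluate f(x).
f(3.9554) = 6*3.9554^2 + 4*3.9554 + 11 = 120.6927
Step 2: Evaluate g(x).
g(3.9554) = 2*3.9554 - 8 = -0.0892
Step 3: Compute Lagrangian.
L = 120.6927 + 13*-0.0892 = 119.5331


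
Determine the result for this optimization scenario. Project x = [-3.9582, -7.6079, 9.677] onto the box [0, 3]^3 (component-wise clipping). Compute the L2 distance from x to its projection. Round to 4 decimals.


Project each component onto [0, 3].
clip(-3.9582) = 0.0, clip(-7.6079) = 0.0, clip(9.677) = 3.0
Projection = [0.0, 0.0, 3.0]
Squared diffs: [15.6673, 57.8801, 44.5823]
Distance = sqrt(118.1297) = 10.8688


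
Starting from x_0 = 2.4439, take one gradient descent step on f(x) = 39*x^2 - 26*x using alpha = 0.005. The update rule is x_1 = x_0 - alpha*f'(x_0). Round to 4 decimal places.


We compute the gradient at x_0 and apply the update.
f'(x) = 78*x - 26
f'(2.4439) = 78*2.4439 - 26 = 164.6242
x_1 = 2.4439 - 0.005*164.6242 = 1.6208


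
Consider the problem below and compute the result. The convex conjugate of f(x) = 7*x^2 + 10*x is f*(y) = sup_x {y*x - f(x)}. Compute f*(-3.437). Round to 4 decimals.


f*(y) = sup_x {y*x - a*x^2 - b*x} = sup_x {(y-b)*x - a*x^2}
FOC: (y - b) - 2a*x = 0 => x* = (y - b)/(2a)
x* = (-3.437 - 10)/(2*7) = -0.9598
f*(-3.437) = (y-b)^2/(4a) = (-3.437 - 10)^2/(4*7)
= 180.553/28 = 6.4483


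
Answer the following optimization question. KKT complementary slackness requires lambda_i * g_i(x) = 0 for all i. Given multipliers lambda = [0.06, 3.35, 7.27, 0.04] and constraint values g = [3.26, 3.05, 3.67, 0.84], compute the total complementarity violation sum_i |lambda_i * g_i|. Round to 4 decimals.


KKT complementary slackness check:
lambda_1 * g_1 = 0.06 * 3.26 = 0.1956
lambda_2 * g_2 = 3.35 * 3.05 = 10.2175
lambda_3 * g_3 = 7.27 * 3.67 = 26.6809
lambda_4 * g_4 = 0.04 * 0.84 = 0.0336
Total violation = 0.1956 + 10.2175 + 26.6809 + 0.0336 = 37.1276


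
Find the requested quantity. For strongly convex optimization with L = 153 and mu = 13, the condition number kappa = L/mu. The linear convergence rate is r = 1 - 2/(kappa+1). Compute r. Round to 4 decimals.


Step 1: Compute the condition number.
kappa = L/mu = 153/13 = 11.7692
Step 2: Compute the convergence rate.
r = 1 - 2/(kappa + 1) = 1 - 2*mu/(L + mu) = (L - mu)/(L + mu) = 140/166 = 0.8434


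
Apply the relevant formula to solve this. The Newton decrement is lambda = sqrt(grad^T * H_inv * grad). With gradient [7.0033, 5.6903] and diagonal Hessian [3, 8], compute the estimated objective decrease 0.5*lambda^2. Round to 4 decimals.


Step 1: H is diagonal, so H^(-1) * g = [2.3344, 0.7113].
Step 2: g^T H^(-1) g = sum_i g_i^2 / H_ii
  = (7.0033)^2/3 + (5.6903)^2/8
  = 16.3487 + 4.0474 = 20.3962
Step 3: Objective decrease = 0.5 * g^T H^(-1) g = 10.1981


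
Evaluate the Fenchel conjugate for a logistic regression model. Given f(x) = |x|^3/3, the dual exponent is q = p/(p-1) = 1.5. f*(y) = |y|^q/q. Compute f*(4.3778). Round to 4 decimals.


The conjugate exponent q satisfies 1/p + 1/q = 1.
p = 3, so q = 3/(3 - 1) = 1.5
|y|^q = 4.3778^1.5 = 9.1598
f*(4.3778) = 9.1598 / 1.5 = 6.1065


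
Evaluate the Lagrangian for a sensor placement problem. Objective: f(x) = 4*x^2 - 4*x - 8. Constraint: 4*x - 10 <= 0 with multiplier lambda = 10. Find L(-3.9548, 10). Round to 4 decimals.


Step 1: Evaluate f(x).
f(-3.9548) = 4*(-3.9548)^2 - 4*(-3.9548) - 8 = 70.381
Step 2: Evaluate g(x).
g(-3.9548) = 4*-3.9548 - 10 = -25.8192
Step 3: Compute Lagrangian.
L = 70.381 + 10*-25.8192 = -187.811


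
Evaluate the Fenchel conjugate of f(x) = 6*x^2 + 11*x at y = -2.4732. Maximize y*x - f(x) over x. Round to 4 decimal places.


f*(y) = sup_x {y*x - a*x^2 - b*x} = sup_x {(y-b)*x - a*x^2}
FOC: (y - b) - 2a*x = 0 => x* = (y - b)/(2a)
x* = (-2.4732 - 11)/(2*6) = -1.1228
f*(-2.4732) = (y-b)^2/(4a) = (-2.4732 - 11)^2/(4*6)
= 181.5271/24 = 7.5636


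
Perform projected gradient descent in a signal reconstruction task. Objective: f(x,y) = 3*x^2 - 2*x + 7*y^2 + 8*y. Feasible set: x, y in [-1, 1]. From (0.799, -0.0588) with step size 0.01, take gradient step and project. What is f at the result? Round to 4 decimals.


Step 1: Compute gradient at (0.799, -0.0588).
grad_x = 2*3*0.799 - 2 = 2.794
grad_y = 2*7*-0.0588 + 8 = 7.1768
Step 2: Gradient step.
x_raw = 0.799 - 0.01*2.794 = 0.7711
y_raw = -0.0588 - 0.01*7.1768 = -0.1306
Step 3: Project onto [-1, 1].
x_proj = clip(0.7711) = 0.7711
y_proj = clip(-0.1306) = -0.1306
Step 4: Evaluate f.
f(0.7711, -0.1306) = -0.6837
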